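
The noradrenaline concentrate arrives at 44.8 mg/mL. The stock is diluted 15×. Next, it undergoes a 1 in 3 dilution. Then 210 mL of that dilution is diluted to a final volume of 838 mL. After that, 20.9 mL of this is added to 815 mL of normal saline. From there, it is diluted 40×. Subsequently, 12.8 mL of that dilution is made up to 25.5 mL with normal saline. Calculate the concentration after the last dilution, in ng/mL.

Overall dilution factor = 15 × 3 × 3.990 × 40.00 × 40 × 1.992 = 5.72 × 10⁵.
44.8 mg/mL / 5.72 × 10⁵ = 7.83 × 10⁻⁵ mg/mL = 78.3 ng/mL.

78.3 ng/mL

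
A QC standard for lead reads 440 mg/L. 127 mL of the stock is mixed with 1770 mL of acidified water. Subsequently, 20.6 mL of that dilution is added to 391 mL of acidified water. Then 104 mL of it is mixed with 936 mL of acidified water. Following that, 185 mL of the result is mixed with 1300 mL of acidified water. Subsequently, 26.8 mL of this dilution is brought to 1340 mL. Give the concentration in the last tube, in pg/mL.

Overall dilution factor = 14.94 × 19.98 × 10 × 8.027 × 50 = 1.20 × 10⁶.
440 mg/L / 1.20 × 10⁶ = 3.67 × 10⁻⁴ mg/L = 367 pg/mL.

367 pg/mL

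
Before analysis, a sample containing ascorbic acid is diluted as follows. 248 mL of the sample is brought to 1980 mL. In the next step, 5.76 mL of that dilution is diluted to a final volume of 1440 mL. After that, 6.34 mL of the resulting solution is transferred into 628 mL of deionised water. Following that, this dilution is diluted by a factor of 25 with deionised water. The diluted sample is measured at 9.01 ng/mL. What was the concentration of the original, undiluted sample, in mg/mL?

45.0 mg/mL

Overall dilution factor = 7.984 × 250 × 100.1 × 25 = 4.99 × 10⁶.
Original = 9.01 ng/mL × 4.99 × 10⁶ = 4.50 × 10⁷ ng/mL = 45.0 mg/mL.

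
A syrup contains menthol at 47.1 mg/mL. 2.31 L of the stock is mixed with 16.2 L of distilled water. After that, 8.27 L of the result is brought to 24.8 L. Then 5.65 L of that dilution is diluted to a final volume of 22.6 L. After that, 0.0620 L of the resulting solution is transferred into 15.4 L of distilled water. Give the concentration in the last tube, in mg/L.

1.96 mg/L

Overall dilution factor = 8.013 × 2.999 × 4 × 249.4 = 2.40 × 10⁴.
47.1 mg/mL / 2.40 × 10⁴ = 1.96 × 10⁻³ mg/mL = 1.96 mg/L.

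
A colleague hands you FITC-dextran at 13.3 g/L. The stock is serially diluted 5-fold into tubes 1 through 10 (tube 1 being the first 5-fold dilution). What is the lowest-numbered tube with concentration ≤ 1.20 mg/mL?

tube 2

Tube n has concentration 13.3 g/L / 5ⁿ.
Need 5ⁿ ≥ 13.3 g/L / 1.20 mg/mL = 11.1, so n ≥ 1.49.
First such tube: n = 2.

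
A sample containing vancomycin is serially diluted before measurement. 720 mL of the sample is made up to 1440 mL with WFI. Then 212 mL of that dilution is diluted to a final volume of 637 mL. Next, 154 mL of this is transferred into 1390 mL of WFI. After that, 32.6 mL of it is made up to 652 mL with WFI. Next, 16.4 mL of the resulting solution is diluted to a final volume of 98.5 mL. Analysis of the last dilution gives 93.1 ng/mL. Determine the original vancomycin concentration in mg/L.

674 mg/L

Overall dilution factor = 2 × 3.005 × 10.03 × 20 × 6.006 = 7237.
Original = 93.1 ng/mL × 7237 = 6.74 × 10⁵ ng/mL = 674 mg/L.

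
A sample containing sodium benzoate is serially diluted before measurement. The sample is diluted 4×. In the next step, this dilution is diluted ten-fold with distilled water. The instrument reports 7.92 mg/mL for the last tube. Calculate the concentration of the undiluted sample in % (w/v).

Overall dilution factor = 4 × 10 = 40.0.
Original = 7.92 mg/mL × 40.0 = 317 mg/mL = 31.7 % (w/v).

31.7 % (w/v)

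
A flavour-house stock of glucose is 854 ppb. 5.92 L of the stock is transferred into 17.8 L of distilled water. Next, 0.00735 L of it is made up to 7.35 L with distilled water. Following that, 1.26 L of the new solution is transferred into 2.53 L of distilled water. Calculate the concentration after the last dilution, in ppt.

Overall dilution factor = 4.007 × 1000 × 3.008 = 1.21 × 10⁴.
854 ppb / 1.21 × 10⁴ = 0.0709 ppb = 70.9 ppt.

70.9 ppt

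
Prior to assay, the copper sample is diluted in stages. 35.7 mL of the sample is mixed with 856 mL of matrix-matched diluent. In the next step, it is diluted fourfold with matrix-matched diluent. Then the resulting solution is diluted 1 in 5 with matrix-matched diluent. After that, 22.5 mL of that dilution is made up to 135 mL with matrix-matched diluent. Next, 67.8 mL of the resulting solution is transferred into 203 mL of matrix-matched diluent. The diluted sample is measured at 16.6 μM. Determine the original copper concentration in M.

Overall dilution factor = 24.98 × 4 × 5 × 6 × 3.994 = 1.20 × 10⁴.
Original = 16.6 μM × 1.20 × 10⁴ = 1.99 × 10⁵ μM = 0.199 M.

0.199 M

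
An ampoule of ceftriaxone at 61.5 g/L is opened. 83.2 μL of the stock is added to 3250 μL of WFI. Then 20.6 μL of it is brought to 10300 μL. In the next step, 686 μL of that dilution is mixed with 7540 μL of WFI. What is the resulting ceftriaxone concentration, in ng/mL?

Overall dilution factor = 40.06 × 500 × 11.99 = 2.40 × 10⁵.
61.5 g/L / 2.40 × 10⁵ = 2.56 × 10⁻⁴ g/L = 256 ng/mL.

256 ng/mL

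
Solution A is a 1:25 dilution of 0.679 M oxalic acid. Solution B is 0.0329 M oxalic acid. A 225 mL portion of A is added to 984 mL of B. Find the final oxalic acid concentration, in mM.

C_A = 0.679 M / 25 = 0.0272 M.
C_mix = (C_A·V_A + C_B·V_B)/(V_A + V_B) = (0.0272×225 + 0.0329×984) / 1209 = 0.0318 M = 31.8 mM.

31.8 mM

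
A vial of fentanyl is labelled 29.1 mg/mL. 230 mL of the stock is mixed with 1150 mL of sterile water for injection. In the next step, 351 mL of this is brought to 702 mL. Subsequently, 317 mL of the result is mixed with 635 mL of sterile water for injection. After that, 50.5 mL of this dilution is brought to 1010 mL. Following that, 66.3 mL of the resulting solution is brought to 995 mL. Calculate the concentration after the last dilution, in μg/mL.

Overall dilution factor = 6 × 2 × 3.003 × 20 × 15.01 = 1.08 × 10⁴.
29.1 mg/mL / 1.08 × 10⁴ = 2.69 × 10⁻³ mg/mL = 2.69 μg/mL.

2.69 μg/mL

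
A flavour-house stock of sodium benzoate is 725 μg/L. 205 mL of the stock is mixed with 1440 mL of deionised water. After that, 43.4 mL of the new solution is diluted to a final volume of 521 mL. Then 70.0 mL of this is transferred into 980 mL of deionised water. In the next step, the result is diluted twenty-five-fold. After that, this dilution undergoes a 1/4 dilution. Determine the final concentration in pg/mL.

Overall dilution factor = 8.024 × 12.00 × 15 × 25 × 4 = 1.44 × 10⁵.
725 μg/L / 1.44 × 10⁵ = 5.02 × 10⁻³ μg/L = 5.02 pg/mL.

5.02 pg/mL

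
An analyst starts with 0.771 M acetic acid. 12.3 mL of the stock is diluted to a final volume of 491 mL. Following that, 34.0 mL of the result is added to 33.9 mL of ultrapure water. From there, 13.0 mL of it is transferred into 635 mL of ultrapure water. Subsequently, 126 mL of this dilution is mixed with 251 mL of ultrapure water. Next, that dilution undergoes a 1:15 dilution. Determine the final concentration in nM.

4320 nM

Overall dilution factor = 39.92 × 1.997 × 49.85 × 2.992 × 15 = 1.78 × 10⁵.
0.771 M / 1.78 × 10⁵ = 4.32 × 10⁻⁶ M = 4320 nM.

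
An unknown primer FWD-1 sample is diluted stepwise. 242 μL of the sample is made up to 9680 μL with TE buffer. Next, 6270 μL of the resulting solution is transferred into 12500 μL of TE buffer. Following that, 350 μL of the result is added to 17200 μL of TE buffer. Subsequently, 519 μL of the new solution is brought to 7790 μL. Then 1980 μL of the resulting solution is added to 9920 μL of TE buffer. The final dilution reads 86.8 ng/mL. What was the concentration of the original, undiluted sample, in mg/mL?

47.0 mg/mL

Overall dilution factor = 40 × 2.994 × 50.14 × 15.01 × 6.010 = 5.42 × 10⁵.
Original = 86.8 ng/mL × 5.42 × 10⁵ = 4.70 × 10⁷ ng/mL = 47.0 mg/mL.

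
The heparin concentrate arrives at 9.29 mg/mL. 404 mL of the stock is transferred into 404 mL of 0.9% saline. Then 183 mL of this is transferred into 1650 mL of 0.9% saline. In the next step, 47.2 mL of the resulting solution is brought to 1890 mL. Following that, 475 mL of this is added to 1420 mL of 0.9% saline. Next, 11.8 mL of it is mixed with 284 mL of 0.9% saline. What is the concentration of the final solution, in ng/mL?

Overall dilution factor = 2 × 10.02 × 40.04 × 3.989 × 25.07 = 8.02 × 10⁴.
9.29 mg/mL / 8.02 × 10⁴ = 1.16 × 10⁻⁴ mg/mL = 116 ng/mL.

116 ng/mL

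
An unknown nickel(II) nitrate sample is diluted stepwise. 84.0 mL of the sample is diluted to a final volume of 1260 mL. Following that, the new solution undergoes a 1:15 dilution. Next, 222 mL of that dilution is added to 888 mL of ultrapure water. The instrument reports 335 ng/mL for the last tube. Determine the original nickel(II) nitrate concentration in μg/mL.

377 μg/mL

Overall dilution factor = 15 × 15 × 5 = 1125.
Original = 335 ng/mL × 1125 = 3.77 × 10⁵ ng/mL = 377 μg/mL.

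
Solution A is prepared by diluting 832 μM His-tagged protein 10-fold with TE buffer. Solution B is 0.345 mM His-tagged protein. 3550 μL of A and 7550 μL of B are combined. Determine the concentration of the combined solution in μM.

C_A = 832 μM / 10 = 83.2 μM.
C_B = 0.345 mM = 345 μM.
C_mix = (C_A·V_A + C_B·V_B)/(V_A + V_B) = (83.2×3550 + 345×7550) / 11100 = 261 μM.

261 μM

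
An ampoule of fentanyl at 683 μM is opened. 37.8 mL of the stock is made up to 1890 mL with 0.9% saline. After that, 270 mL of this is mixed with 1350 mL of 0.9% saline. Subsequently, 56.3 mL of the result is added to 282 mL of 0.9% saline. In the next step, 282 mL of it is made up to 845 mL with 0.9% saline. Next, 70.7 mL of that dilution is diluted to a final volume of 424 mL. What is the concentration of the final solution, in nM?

Overall dilution factor = 50 × 6 × 6.009 × 2.996 × 5.997 = 3.24 × 10⁴.
683 μM / 3.24 × 10⁴ = 0.0211 μM = 21.1 nM.

21.1 nM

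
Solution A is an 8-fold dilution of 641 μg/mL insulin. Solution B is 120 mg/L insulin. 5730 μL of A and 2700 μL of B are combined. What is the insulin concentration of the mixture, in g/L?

0.0929 g/L

C_A = 641 μg/mL / 8 = 80.1 μg/mL.
C_B = 120 mg/L = 120 μg/mL.
C_mix = (C_A·V_A + C_B·V_B)/(V_A + V_B) = (80.1×5730 + 120×2700) / 8430 = 92.9 μg/mL = 0.0929 g/L.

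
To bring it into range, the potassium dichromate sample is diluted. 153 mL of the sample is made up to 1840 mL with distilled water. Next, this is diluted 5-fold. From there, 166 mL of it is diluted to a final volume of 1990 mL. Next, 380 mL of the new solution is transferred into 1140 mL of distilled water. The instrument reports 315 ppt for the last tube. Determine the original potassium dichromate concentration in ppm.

0.908 ppm

Overall dilution factor = 12.03 × 5 × 11.99 × 4 = 2883.
Original = 315 ppt × 2883 = 9.08 × 10⁵ ppt = 0.908 ppm.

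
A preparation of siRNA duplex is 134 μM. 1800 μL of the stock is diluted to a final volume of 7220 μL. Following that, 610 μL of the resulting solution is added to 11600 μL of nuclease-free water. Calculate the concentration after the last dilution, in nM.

1670 nM

Overall dilution factor = 4.011 × 20.02 = 80.3.
134 μM / 80.3 = 1.67 μM = 1670 nM.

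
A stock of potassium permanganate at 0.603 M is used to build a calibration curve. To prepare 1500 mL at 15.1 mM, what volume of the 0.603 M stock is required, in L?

0.0376 L

15.1 mM = 0.0151 M.
V₁ = C₂V₂/C₁ = 0.0151 × 1500 / 0.603 = 37.6 mL = 0.0376 L.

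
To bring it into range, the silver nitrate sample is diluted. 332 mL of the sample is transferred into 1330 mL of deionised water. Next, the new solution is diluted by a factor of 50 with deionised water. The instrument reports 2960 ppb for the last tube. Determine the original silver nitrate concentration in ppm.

Overall dilution factor = 5.006 × 50 = 250.
Original = 2960 ppb × 250 = 7.41 × 10⁵ ppb = 741 ppm.

741 ppm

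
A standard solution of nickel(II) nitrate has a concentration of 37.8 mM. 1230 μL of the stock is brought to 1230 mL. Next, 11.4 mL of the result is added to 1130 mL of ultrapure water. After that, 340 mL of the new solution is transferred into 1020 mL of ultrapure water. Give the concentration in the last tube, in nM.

Overall dilution factor = 1000 × 100.1 × 4 = 4.00 × 10⁵.
37.8 mM / 4.00 × 10⁵ = 9.44 × 10⁻⁵ mM = 94.4 nM.

94.4 nM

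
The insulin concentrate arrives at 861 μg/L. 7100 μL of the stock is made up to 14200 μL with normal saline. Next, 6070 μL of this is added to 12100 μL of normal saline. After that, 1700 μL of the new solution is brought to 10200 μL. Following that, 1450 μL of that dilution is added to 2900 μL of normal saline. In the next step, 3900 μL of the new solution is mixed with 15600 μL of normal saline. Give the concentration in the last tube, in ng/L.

1600 ng/L

Overall dilution factor = 2 × 2.993 × 6 × 3 × 5 = 539.
861 μg/L / 539 = 1.60 μg/L = 1600 ng/L.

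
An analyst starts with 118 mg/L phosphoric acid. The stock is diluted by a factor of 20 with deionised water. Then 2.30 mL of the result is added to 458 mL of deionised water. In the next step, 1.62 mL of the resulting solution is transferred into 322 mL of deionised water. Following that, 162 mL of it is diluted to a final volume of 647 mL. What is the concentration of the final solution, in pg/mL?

37.0 pg/mL

Overall dilution factor = 20 × 200.1 × 199.8 × 3.994 = 3.19 × 10⁶.
118 mg/L / 3.19 × 10⁶ = 3.70 × 10⁻⁵ mg/L = 37.0 pg/mL.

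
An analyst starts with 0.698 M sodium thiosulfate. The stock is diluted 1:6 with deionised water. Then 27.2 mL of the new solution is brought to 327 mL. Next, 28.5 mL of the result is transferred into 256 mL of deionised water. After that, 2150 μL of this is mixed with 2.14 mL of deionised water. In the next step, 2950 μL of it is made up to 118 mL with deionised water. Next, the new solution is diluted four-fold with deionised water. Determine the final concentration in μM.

3.04 μM

Overall dilution factor = 6 × 12.02 × 9.982 × 1.995 × 40 × 4 = 2.30 × 10⁵.
0.698 M / 2.30 × 10⁵ = 3.04 × 10⁻⁶ M = 3.04 μM.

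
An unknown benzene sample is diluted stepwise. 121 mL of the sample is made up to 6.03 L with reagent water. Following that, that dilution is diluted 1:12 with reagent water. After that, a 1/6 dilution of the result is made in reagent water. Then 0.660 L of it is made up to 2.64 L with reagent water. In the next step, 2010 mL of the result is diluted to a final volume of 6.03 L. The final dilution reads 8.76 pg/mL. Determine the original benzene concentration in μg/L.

Overall dilution factor = 49.83 × 12 × 6 × 4 × 3 = 4.31 × 10⁴.
Original = 8.76 pg/mL × 4.31 × 10⁴ = 3.77 × 10⁵ pg/mL = 377 μg/L.

377 μg/L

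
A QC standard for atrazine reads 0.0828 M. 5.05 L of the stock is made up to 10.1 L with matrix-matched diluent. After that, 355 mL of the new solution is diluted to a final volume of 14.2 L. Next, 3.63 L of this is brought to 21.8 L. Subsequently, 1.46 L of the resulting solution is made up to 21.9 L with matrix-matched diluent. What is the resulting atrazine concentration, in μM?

Overall dilution factor = 2 × 40 × 6.006 × 15 = 7207.
0.0828 M / 7207 = 1.15 × 10⁻⁵ M = 11.5 μM.

11.5 μM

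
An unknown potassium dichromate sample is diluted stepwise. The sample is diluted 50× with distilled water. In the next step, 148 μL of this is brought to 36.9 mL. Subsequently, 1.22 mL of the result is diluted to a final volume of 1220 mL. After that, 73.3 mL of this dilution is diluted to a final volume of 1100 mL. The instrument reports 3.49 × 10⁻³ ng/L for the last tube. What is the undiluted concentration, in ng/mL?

Overall dilution factor = 50 × 249.3 × 1000 × 15.01 = 1.87 × 10⁸.
Original = 3.49 × 10⁻³ ng/L × 1.87 × 10⁸ = 6.53 × 10⁵ ng/L = 653 ng/mL.

653 ng/mL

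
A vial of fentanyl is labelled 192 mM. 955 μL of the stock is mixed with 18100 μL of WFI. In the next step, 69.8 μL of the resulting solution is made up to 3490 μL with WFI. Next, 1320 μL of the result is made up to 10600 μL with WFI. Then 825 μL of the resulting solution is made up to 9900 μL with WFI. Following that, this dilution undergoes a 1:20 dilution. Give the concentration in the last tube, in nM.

99.9 nM

Overall dilution factor = 19.95 × 50 × 8.030 × 12 × 20 = 1.92 × 10⁶.
192 mM / 1.92 × 10⁶ = 9.99 × 10⁻⁵ mM = 99.9 nM.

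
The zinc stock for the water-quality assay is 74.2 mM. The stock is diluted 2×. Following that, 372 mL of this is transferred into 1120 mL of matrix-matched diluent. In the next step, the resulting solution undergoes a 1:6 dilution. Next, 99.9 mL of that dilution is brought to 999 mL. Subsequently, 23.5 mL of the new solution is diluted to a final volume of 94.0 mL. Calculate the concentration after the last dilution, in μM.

Overall dilution factor = 2 × 4.011 × 6 × 10 × 4 = 1925.
74.2 mM / 1925 = 0.0385 mM = 38.5 μM.

38.5 μM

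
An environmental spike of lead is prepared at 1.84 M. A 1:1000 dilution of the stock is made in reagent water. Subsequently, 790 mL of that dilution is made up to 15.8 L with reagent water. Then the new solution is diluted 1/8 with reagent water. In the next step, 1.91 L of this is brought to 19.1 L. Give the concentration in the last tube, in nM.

Overall dilution factor = 1000 × 20 × 8 × 10 = 1.60 × 10⁶.
1.84 M / 1.60 × 10⁶ = 1.15 × 10⁻⁶ M = 1150 nM.

1150 nM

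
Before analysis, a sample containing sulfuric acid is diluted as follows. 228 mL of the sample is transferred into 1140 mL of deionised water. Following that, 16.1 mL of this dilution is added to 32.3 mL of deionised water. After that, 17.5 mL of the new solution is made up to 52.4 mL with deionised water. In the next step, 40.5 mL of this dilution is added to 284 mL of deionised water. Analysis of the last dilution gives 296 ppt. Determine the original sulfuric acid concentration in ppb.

128 ppb

Overall dilution factor = 6 × 3.006 × 2.994 × 8.012 = 433.
Original = 296 ppt × 433 = 1.28 × 10⁵ ppt = 128 ppb.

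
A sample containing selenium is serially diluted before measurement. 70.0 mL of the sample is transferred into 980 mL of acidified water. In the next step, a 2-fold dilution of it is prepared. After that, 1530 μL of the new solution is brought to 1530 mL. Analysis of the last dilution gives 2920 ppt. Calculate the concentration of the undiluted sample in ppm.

87.6 ppm

Overall dilution factor = 15 × 2 × 1000 = 3.00 × 10⁴.
Original = 2920 ppt × 3.00 × 10⁴ = 8.76 × 10⁷ ppt = 87.6 ppm.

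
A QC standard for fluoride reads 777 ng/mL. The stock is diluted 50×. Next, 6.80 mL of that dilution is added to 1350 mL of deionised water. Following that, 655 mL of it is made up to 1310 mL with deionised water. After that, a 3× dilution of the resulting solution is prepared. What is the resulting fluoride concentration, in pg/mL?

Overall dilution factor = 50 × 199.5 × 2 × 3 = 5.99 × 10⁴.
777 ng/mL / 5.99 × 10⁴ = 0.0130 ng/mL = 13.0 pg/mL.

13.0 pg/mL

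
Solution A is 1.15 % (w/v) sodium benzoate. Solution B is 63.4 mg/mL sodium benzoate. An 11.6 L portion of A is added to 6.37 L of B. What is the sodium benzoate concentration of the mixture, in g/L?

C_B = 63.4 mg/mL = 6.34 % (w/v).
C_mix = (C_A·V_A + C_B·V_B)/(V_A + V_B) = (1.15×11.6 + 6.34×6.37) / 17.97 = 2.99 % (w/v) = 29.9 g/L.

29.9 g/L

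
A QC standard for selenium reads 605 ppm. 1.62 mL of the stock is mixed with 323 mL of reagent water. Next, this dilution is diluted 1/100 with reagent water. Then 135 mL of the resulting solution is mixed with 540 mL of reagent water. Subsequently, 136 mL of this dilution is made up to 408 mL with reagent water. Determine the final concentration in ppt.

Overall dilution factor = 200.4 × 100 × 5 × 3 = 3.01 × 10⁵.
605 ppm / 3.01 × 10⁵ = 2.01 × 10⁻³ ppm = 2010 ppt.

2010 ppt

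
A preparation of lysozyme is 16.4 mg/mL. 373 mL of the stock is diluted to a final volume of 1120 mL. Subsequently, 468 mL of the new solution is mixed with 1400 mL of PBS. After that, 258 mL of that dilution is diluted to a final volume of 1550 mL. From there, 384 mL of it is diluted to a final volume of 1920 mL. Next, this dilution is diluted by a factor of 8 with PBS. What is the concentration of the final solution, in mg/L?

5.69 mg/L

Overall dilution factor = 3.003 × 3.991 × 6.008 × 5 × 8 = 2880.
16.4 mg/mL / 2880 = 5.69 × 10⁻³ mg/mL = 5.69 mg/L.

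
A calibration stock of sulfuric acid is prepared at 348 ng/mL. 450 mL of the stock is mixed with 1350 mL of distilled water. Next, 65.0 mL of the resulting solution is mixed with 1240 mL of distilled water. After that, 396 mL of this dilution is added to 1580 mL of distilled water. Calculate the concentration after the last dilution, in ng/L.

868 ng/L

Overall dilution factor = 4 × 20.08 × 4.990 = 401.
348 ng/mL / 401 = 0.868 ng/mL = 868 ng/L.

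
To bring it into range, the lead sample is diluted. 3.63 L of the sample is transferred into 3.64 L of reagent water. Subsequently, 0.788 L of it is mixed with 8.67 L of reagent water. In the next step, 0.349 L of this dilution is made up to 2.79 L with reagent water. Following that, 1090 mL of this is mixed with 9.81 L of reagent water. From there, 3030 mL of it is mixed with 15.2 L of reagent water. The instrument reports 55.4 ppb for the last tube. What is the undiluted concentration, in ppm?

Overall dilution factor = 2.003 × 12.00 × 7.994 × 10 × 6.017 = 1.16 × 10⁴.
Original = 55.4 ppb × 1.16 × 10⁴ = 6.41 × 10⁵ ppb = 641 ppm.

641 ppm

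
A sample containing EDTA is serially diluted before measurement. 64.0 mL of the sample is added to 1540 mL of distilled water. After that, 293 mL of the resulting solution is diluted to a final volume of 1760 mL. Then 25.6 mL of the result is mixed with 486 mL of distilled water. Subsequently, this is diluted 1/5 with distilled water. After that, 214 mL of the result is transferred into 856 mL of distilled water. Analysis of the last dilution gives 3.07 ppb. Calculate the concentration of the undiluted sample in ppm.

231 ppm

Overall dilution factor = 25.06 × 6.007 × 19.98 × 5 × 5 = 7.52 × 10⁴.
Original = 3.07 ppb × 7.52 × 10⁴ = 2.31 × 10⁵ ppb = 231 ppm.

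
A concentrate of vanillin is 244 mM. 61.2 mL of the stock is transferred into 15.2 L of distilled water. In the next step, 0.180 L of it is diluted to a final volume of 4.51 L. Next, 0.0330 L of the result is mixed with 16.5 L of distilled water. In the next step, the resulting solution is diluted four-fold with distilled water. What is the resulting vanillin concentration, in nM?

Overall dilution factor = 249.4 × 25.06 × 501 × 4 = 1.25 × 10⁷.
244 mM / 1.25 × 10⁷ = 1.95 × 10⁻⁵ mM = 19.5 nM.

19.5 nM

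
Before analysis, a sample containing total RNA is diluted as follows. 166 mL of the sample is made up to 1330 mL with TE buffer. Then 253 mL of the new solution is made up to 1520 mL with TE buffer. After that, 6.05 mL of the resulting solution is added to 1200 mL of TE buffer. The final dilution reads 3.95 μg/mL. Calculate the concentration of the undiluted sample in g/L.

Overall dilution factor = 8.012 × 6.008 × 199.3 = 9596.
Original = 3.95 μg/mL × 9596 = 3.79 × 10⁴ μg/mL = 37.9 g/L.

37.9 g/L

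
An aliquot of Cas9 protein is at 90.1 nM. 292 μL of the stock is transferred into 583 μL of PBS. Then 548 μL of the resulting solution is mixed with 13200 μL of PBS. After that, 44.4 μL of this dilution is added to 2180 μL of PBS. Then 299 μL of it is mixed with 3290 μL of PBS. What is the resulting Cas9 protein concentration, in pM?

1.99 pM

Overall dilution factor = 2.997 × 25.09 × 50.10 × 12.00 = 4.52 × 10⁴.
90.1 nM / 4.52 × 10⁴ = 1.99 × 10⁻³ nM = 1.99 pM.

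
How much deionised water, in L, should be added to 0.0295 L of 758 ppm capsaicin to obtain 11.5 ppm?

1.91 L

V₂ = C₁V₁/C₂ = 758 × 0.0295 / 11.5 = 1.94 L.
Diluent to add = V₂ − V₁ = 1.94 − 0.0295 = 1.91 L.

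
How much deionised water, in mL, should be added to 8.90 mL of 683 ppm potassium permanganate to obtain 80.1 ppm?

67.0 mL

V₂ = C₁V₁/C₂ = 683 × 8.90 / 80.1 = 75.9 mL.
Diluent to add = V₂ − V₁ = 75.9 − 8.90 = 67.0 mL.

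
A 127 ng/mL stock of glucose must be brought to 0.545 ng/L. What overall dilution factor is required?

2.33 × 10⁵

Factor = C₀/C_target = 127 ng/mL / 0.545 ng/L = 2.33 × 10⁵.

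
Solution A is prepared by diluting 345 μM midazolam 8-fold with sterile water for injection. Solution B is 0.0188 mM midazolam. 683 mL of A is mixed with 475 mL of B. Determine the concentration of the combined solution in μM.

C_A = 345 μM / 8 = 43.1 μM.
C_B = 0.0188 mM = 18.8 μM.
C_mix = (C_A·V_A + C_B·V_B)/(V_A + V_B) = (43.1×683 + 18.8×475) / 1158 = 33.1 μM.

33.1 μM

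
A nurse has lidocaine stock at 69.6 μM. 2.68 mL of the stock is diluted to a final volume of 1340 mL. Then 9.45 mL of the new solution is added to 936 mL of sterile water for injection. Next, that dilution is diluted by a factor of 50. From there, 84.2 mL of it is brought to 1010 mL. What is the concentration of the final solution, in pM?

2.32 pM

Overall dilution factor = 500 × 100.0 × 50 × 12.00 = 3.00 × 10⁷.
69.6 μM / 3.00 × 10⁷ = 2.32 × 10⁻⁶ μM = 2.32 pM.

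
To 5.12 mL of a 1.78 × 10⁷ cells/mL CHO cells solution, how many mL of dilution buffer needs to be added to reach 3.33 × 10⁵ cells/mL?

V₂ = C₁V₁/C₂ = 1.78 × 10⁷ × 5.12 / 3.33 × 10⁵ = 274 mL.
Diluent to add = V₂ − V₁ = 274 − 5.12 = 269 mL.

269 mL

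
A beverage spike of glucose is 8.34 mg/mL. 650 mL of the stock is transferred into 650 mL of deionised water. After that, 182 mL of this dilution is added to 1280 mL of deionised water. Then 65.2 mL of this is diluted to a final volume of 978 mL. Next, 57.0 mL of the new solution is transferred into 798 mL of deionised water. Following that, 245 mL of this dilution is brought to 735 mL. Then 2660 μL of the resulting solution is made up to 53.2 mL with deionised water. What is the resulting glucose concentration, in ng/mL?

Overall dilution factor = 2 × 8.033 × 15 × 15 × 3 × 20 = 2.17 × 10⁵.
8.34 mg/mL / 2.17 × 10⁵ = 3.85 × 10⁻⁵ mg/mL = 38.5 ng/mL.

38.5 ng/mL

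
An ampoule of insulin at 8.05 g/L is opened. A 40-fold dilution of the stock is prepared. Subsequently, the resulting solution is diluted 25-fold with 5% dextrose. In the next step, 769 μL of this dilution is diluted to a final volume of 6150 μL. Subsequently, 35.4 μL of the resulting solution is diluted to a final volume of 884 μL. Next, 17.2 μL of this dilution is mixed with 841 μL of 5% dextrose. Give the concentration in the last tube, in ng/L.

Overall dilution factor = 40 × 25 × 7.997 × 24.97 × 49.90 = 9.96 × 10⁶.
8.05 g/L / 9.96 × 10⁶ = 8.08 × 10⁻⁷ g/L = 808 ng/L.

808 ng/L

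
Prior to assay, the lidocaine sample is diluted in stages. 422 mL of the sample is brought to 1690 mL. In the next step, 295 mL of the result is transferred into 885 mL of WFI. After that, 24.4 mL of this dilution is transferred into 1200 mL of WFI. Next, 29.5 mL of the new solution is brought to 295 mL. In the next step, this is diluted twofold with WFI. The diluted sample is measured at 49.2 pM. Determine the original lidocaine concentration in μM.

0.791 μM

Overall dilution factor = 4.005 × 4 × 50.18 × 10 × 2 = 1.61 × 10⁴.
Original = 49.2 pM × 1.61 × 10⁴ = 7.91 × 10⁵ pM = 0.791 μM.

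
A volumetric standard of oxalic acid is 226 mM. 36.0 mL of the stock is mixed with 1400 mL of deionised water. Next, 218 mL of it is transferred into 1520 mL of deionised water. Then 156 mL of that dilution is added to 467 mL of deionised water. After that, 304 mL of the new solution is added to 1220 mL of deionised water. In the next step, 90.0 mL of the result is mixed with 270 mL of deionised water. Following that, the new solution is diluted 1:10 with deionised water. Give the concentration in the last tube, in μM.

0.887 μM

Overall dilution factor = 39.89 × 7.972 × 3.994 × 5.013 × 4 × 10 = 2.55 × 10⁵.
226 mM / 2.55 × 10⁵ = 8.87 × 10⁻⁴ mM = 0.887 μM.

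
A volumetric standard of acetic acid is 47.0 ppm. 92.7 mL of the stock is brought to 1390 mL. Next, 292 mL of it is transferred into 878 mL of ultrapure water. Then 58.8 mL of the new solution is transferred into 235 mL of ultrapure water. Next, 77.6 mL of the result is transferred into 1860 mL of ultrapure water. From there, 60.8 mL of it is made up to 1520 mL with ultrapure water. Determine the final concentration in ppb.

Overall dilution factor = 14.99 × 4.007 × 4.997 × 24.97 × 25 = 1.87 × 10⁵.
47.0 ppm / 1.87 × 10⁵ = 2.51 × 10⁻⁴ ppm = 0.251 ppb.

0.251 ppb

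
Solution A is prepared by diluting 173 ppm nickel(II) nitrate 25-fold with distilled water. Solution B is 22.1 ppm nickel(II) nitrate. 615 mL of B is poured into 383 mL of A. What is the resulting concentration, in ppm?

C_A = 173 ppm / 25 = 6.92 ppm.
C_mix = (C_A·V_A + C_B·V_B)/(V_A + V_B) = (6.92×383 + 22.1×615) / 998.0 = 16.3 ppm.

16.3 ppm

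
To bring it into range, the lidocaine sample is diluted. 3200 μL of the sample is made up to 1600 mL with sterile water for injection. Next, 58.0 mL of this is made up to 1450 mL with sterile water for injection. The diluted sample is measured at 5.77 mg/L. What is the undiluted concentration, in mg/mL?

72.1 mg/mL

Overall dilution factor = 500 × 25 = 1.25 × 10⁴.
Original = 5.77 mg/L × 1.25 × 10⁴ = 7.21 × 10⁴ mg/L = 72.1 mg/mL.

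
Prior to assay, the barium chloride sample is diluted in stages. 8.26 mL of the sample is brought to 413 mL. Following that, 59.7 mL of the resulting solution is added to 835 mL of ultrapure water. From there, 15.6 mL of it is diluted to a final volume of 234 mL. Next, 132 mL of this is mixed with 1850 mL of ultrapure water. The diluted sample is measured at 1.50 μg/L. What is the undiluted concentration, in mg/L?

Overall dilution factor = 50 × 14.99 × 15 × 15.02 = 1.69 × 10⁵.
Original = 1.50 μg/L × 1.69 × 10⁵ = 2.53 × 10⁵ μg/L = 253 mg/L.

253 mg/L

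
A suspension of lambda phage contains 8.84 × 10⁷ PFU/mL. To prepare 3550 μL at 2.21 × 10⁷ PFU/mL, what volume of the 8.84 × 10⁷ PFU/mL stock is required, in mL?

V₁ = C₂V₂/C₁ = 2.21 × 10⁷ × 3550 / 8.84 × 10⁷ = 888 μL = 0.887 mL.

0.887 mL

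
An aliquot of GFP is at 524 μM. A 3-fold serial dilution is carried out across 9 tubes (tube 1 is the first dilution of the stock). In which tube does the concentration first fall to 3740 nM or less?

Tube n has concentration 524 μM / 3ⁿ.
Need 3ⁿ ≥ 524 μM / 3740 nM = 140, so n ≥ 4.50.
First such tube: n = 5.

tube 5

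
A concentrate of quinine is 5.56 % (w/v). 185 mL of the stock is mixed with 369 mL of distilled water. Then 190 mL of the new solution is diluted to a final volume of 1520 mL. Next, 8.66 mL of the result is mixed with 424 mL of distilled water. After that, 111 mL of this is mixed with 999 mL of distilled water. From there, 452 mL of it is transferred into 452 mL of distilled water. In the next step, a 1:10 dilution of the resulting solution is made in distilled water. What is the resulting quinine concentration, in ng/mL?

Overall dilution factor = 2.995 × 8 × 49.96 × 10 × 2 × 10 = 2.39 × 10⁵.
5.56 % (w/v) / 2.39 × 10⁵ = 2.32 × 10⁻⁵ % (w/v) = 232 ng/mL.

232 ng/mL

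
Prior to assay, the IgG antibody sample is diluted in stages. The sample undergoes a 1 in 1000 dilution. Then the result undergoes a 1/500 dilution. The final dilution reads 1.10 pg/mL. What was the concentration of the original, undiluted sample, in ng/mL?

550 ng/mL

Overall dilution factor = 1000 × 500 = 5.00 × 10⁵.
Original = 1.10 pg/mL × 5.00 × 10⁵ = 5.50 × 10⁵ pg/mL = 550 ng/mL.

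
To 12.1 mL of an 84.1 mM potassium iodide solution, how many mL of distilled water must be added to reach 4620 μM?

4620 μM = 4.62 mM.
V₂ = C₁V₁/C₂ = 84.1 × 12.1 / 4.62 = 220 mL.
Diluent to add = V₂ − V₁ = 220 − 12.1 = 208 mL.

208 mL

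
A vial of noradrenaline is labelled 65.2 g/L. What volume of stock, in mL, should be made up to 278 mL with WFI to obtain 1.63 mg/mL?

6.95 mL

1.63 mg/mL = 1.63 g/L.
V₁ = C₂V₂/C₁ = 1.63 × 278 / 65.2 = 6.95 mL.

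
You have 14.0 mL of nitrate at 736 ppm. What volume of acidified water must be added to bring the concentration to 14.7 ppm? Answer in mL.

687 mL

V₂ = C₁V₁/C₂ = 736 × 14.0 / 14.7 = 701 mL.
Diluent to add = V₂ − V₁ = 701 − 14.0 = 687 mL.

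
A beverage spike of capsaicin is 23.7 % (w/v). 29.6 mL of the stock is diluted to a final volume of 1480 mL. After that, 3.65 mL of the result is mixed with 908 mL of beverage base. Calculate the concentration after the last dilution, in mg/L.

Overall dilution factor = 50 × 249.8 = 1.25 × 10⁴.
23.7 % (w/v) / 1.25 × 10⁴ = 1.90 × 10⁻³ % (w/v) = 19.0 mg/L.

19.0 mg/L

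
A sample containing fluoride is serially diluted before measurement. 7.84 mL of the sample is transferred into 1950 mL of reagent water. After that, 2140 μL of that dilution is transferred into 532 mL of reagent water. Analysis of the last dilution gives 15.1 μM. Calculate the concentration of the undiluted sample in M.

0.941 M

Overall dilution factor = 249.7 × 249.6 = 6.23 × 10⁴.
Original = 15.1 μM × 6.23 × 10⁴ = 9.41 × 10⁵ μM = 0.941 M.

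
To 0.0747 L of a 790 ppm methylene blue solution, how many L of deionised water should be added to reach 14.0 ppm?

4.14 L

V₂ = C₁V₁/C₂ = 790 × 0.0747 / 14.0 = 4.22 L.
Diluent to add = V₂ − V₁ = 4.22 − 0.0747 = 4.14 L.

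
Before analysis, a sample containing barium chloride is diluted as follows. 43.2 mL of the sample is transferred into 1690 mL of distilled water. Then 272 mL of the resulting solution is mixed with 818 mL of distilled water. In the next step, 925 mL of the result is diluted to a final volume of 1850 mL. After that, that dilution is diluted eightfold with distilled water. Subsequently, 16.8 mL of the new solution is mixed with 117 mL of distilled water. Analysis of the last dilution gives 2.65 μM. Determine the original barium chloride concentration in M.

0.0543 M

Overall dilution factor = 40.12 × 4.007 × 2 × 8 × 7.964 = 2.05 × 10⁴.
Original = 2.65 μM × 2.05 × 10⁴ = 5.43 × 10⁴ μM = 0.0543 M.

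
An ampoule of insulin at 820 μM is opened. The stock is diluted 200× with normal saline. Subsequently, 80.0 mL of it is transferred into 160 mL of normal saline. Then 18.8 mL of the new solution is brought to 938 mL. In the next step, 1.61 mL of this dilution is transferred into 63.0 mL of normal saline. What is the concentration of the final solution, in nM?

Overall dilution factor = 200 × 3 × 49.89 × 40.13 = 1.20 × 10⁶.
820 μM / 1.20 × 10⁶ = 6.83 × 10⁻⁴ μM = 0.683 nM.

0.683 nM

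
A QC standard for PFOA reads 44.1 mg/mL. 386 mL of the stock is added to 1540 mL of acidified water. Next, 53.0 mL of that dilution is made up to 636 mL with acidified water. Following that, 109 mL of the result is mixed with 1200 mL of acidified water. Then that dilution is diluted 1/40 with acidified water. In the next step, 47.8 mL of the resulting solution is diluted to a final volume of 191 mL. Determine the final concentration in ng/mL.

384 ng/mL

Overall dilution factor = 4.990 × 12 × 12.01 × 40 × 3.996 = 1.15 × 10⁵.
44.1 mg/mL / 1.15 × 10⁵ = 3.84 × 10⁻⁴ mg/mL = 384 ng/mL.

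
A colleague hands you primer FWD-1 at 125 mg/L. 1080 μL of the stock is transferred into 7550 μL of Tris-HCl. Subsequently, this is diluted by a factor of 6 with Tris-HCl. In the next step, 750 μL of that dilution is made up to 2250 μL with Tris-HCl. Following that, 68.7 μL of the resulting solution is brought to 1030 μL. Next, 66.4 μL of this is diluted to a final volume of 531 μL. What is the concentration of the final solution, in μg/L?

Overall dilution factor = 7.991 × 6 × 3 × 14.99 × 7.997 = 1.72 × 10⁴.
125 mg/L / 1.72 × 10⁴ = 7.25 × 10⁻³ mg/L = 7.25 μg/L.

7.25 μg/L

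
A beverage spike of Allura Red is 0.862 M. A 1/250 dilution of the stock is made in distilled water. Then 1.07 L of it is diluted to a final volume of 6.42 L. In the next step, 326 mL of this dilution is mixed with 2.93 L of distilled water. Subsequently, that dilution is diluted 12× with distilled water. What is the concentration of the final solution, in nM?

Overall dilution factor = 250 × 6 × 9.988 × 12 = 1.80 × 10⁵.
0.862 M / 1.80 × 10⁵ = 4.79 × 10⁻⁶ M = 4790 nM.

4790 nM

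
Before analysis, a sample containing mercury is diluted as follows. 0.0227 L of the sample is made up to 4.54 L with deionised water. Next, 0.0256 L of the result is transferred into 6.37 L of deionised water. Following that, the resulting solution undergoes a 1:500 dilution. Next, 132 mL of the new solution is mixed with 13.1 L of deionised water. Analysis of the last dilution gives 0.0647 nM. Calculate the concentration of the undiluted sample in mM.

Overall dilution factor = 200 × 249.8 × 500 × 100.2 = 2.50 × 10⁹.
Original = 0.0647 nM × 2.50 × 10⁹ = 1.62 × 10⁸ nM = 162 mM.

162 mM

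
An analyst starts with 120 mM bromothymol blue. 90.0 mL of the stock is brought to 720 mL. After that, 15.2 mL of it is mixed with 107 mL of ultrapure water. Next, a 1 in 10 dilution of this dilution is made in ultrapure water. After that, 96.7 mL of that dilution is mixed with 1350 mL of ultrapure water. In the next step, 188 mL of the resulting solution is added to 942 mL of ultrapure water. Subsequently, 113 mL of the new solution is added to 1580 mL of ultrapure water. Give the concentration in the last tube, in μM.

0.138 μM

Overall dilution factor = 8 × 8.039 × 10 × 14.96 × 6.011 × 14.98 = 8.67 × 10⁵.
120 mM / 8.67 × 10⁵ = 1.38 × 10⁻⁴ mM = 0.138 μM.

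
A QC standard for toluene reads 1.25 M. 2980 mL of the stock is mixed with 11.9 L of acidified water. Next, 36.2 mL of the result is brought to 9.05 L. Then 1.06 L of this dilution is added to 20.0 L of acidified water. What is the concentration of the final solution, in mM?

Overall dilution factor = 4.993 × 250 × 19.87 = 2.48 × 10⁴.
1.25 M / 2.48 × 10⁴ = 5.04 × 10⁻⁵ M = 0.0504 mM.

0.0504 mM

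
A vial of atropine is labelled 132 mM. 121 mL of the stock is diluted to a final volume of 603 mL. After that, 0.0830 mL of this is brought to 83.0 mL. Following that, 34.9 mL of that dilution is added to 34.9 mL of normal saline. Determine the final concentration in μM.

Overall dilution factor = 4.983 × 1000 × 2 = 9967.
132 mM / 9967 = 0.0132 mM = 13.2 μM.

13.2 μM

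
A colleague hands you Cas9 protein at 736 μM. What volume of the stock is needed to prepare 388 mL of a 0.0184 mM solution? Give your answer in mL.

0.0184 mM = 18.4 μM.
V₁ = C₂V₂/C₁ = 18.4 × 388 / 736 = 9.70 mL.

9.70 mL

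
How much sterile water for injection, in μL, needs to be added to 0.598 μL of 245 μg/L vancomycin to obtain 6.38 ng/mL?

22.4 μL

6.38 ng/mL = 6.38 μg/L.
V₂ = C₁V₁/C₂ = 245 × 0.598 / 6.38 = 23.0 μL.
Diluent to add = V₂ − V₁ = 23.0 − 0.598 = 22.4 μL.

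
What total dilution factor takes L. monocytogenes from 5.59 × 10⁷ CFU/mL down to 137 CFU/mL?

Factor = C₀/C_target = 5.59 × 10⁷ CFU/mL / 137 CFU/mL = 4.08 × 10⁵.

4.08 × 10⁵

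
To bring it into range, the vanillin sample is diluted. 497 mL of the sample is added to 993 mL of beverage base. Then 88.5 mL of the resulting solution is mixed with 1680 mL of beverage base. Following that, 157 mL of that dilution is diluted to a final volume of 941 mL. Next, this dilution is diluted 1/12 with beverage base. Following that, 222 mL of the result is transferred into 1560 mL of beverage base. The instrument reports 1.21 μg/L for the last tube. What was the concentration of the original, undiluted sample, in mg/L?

41.9 mg/L

Overall dilution factor = 2.998 × 19.98 × 5.994 × 12 × 8.027 = 3.46 × 10⁴.
Original = 1.21 μg/L × 3.46 × 10⁴ = 4.19 × 10⁴ μg/L = 41.9 mg/L.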